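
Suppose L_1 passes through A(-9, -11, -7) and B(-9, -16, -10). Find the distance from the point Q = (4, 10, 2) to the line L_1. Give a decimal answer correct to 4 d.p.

A direction vector for L_1 is B − A = (0, -5, -3).
Taking (-9, -11, -7) on L_1 with direction v = (0, -5, -3): w = Q − (-9, -11, -7) = (13, 21, 9), and w × v = (-18, 39, -65).
Distance = |w × v| / |v| = √6070 / √34 ≈ 13.3615.

13.3615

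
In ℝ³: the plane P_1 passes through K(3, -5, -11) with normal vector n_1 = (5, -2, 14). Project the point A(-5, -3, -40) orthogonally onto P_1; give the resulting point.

P_1: n_1·r = n_1·K gives 5x - 2y + 14z = -129.
Foot = A − λn with λ = (n·A − d)/|n|² = (-579 − (-129))/225 = -2.
Foot = (-5, -3, -40) − (-2)·(5, -2, 14) = (5, -7, -12).

(5, -7, -12)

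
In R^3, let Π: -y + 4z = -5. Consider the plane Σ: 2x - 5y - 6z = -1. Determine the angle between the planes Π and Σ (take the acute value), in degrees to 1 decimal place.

cos θ = |n₁·n₂| / (|n₁||n₂|) = |-19| / (√17 · √65).
θ = arccos(0.57157) ≈ 55.1°.

55.1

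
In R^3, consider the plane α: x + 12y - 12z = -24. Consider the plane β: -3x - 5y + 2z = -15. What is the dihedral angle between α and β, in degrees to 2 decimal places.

33.88

cos θ = |n₁·n₂| / (|n₁||n₂|) = |-87| / (√289 · √38).
θ = arccos(0.83019) ≈ 33.88°.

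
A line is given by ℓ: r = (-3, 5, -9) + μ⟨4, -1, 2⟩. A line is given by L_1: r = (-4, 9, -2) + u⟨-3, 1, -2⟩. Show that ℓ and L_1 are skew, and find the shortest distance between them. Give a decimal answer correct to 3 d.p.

6.708

Common perpendicular direction n = (4, -1, 2) × (-3, 1, -2) = (0, 2, 1).
With w = (-4, 9, -2) − (-3, 5, -9) = (-1, 4, 7), w · n = 15.
Since n ≠ 0 the lines are not parallel, and w · n = 15 ≠ 0 so they do not intersect; hence they are skew.
Distance = |w · n| / |n| = |15| / √5 ≈ 6.708.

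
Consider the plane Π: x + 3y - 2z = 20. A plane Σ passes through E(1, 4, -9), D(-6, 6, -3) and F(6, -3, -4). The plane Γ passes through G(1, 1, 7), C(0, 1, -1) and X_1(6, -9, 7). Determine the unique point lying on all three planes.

(-2, 4, -5)

ED = (-7, 2, 6), EF = (5, -7, 5); a normal to Σ is ED × EF = (52, 65, 39).
Using E: Σ has equation 52x + 65y + 39z = -39.
GC = (-1, 0, -8), GX_1 = (5, -10, 0); a normal to Γ is GC × GX_1 = (-80, -40, 10).
Using G: Γ has equation -80x - 40y + 10z = -50.
Solving the 3×3 linear system x + 3y - 2z = 20, 52x + 65y + 39z = -39, -80x - 40y + 10z = -50 (e.g. by elimination or Cramer's rule, determinant = -14950) gives (-2, 4, -5).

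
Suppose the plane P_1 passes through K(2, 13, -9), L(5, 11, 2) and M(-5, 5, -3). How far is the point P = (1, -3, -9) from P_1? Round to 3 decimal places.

11.329

KL = (3, -2, 11), KM = (-7, -8, 6); a normal to P_1 is KL × KM = (76, -95, -38).
Using K: P_1 has equation 76x - 95y - 38z = -741.
n·P − d = (76)·(1) + (-95)·(-3) + (-38)·(-9) − (-741) = 1444; |n| = √16245.
Distance = |1444| / √16245 = 1444/√16245 ≈ 11.329.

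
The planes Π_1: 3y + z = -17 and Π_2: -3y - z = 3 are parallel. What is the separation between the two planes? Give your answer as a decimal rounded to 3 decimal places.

4.427

Rescale Π_2 by 1/(-1): 3y + z = -3. Then distance = |-17 − (-3)| / √10 ≈ 4.427.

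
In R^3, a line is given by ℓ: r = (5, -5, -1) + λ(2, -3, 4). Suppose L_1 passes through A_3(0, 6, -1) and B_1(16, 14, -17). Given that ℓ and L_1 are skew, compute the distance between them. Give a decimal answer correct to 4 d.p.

8.3790

A direction vector for L_1 is B_1 − A_3 = (16, 8, -16).
Common perpendicular direction n = (2, -3, 4) × (16, 8, -16) = (16, 96, 64).
With w = (0, 6, -1) − (5, -5, -1) = (-5, 11, 0), w · n = 976.
Distance = |w · n| / |n| = |976| / √13568 ≈ 8.3790.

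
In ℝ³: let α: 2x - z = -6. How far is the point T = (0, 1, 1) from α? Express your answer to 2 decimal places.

n·T − d = (2)·(0) + (0)·(1) + (-1)·(1) − (-6) = 5; |n| = √5.
Distance = |5| / √5 = 5/√5 ≈ 2.24.

2.24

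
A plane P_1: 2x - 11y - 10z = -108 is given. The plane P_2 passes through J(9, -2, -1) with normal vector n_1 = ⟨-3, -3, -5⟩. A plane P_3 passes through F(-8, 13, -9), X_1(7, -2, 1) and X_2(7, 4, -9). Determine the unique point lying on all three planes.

(-7, 4, 5)

P_2: n_1·r = n_1·J gives -3x - 3y - 5z = -16.
FX_1 = (15, -15, 10), FX_2 = (15, -9, 0); a normal to P_3 is FX_1 × FX_2 = (90, 150, 90).
Using F: P_3 has equation 90x + 150y + 90z = 420.
Solving the 3×3 linear system 2x - 11y - 10z = -108, -3x - 3y - 5z = -16, 90x + 150y + 90z = 420 (e.g. by elimination or Cramer's rule, determinant = 4740) gives (-7, 4, 5).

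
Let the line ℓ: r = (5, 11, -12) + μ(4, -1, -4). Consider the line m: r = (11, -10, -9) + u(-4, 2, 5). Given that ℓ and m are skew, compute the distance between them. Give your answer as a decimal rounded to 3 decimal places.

17.804

Common perpendicular direction n = (4, -1, -4) × (-4, 2, 5) = (3, -4, 4).
With w = (11, -10, -9) − (5, 11, -12) = (6, -21, 3), w · n = 114.
Distance = |w · n| / |n| = |114| / √41 ≈ 17.804.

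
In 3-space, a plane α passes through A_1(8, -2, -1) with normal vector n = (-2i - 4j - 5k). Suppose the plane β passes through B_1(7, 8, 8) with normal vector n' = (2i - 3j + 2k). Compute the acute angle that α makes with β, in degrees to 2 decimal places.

85.85

α: n·r = n·A_1 gives -2x - 4y - 5z = -3.
β: n'·r = n'·B_1 gives 2x - 3y + 2z = 6.
cos θ = |n₁·n₂| / (|n₁||n₂|) = |-2| / (√45 · √17).
θ = arccos(0.07231) ≈ 85.85°.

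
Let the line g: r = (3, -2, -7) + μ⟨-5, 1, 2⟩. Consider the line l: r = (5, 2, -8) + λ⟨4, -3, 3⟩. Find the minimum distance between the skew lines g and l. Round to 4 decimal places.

3.6616

Common perpendicular direction n = (-5, 1, 2) × (4, -3, 3) = (9, 23, 11).
With w = (5, 2, -8) − (3, -2, -7) = (2, 4, -1), w · n = 99.
Distance = |w · n| / |n| = |99| / √731 ≈ 3.6616.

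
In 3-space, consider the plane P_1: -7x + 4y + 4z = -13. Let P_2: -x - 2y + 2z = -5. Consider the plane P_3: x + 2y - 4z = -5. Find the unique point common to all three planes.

(7, 4, 5)

Solving the 3×3 linear system -7x + 4y + 4z = -13, -x - 2y + 2z = -5, x + 2y - 4z = -5 (e.g. by elimination or Cramer's rule, determinant = -36) gives (7, 4, 5).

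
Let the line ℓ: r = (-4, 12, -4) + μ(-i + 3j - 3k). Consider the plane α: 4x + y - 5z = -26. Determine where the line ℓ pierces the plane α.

(-1, 3, 5)

Substitute r = (-4, 12, -4) + t(-1, 3, -3) into the plane: 16 + 14t = -26, so t = -3.
Intersection: (-4, 12, -4) + (-3)·(-1, 3, -3) = (-1, 3, 5).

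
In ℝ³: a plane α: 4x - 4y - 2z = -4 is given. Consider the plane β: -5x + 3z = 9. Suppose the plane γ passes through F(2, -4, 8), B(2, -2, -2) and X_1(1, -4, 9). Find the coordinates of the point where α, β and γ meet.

(-3, -1, -2)

FB = (0, 2, -10), FX_1 = (-1, 0, 1); a normal to γ is FB × FX_1 = (2, 10, 2).
Using F: γ has equation 2x + 10y + 2z = -20.
Solving the 3×3 linear system 4x - 4y - 2z = -4, -5x + 3z = 9, 2x + 10y + 2z = -20 (e.g. by elimination or Cramer's rule, determinant = -84) gives (-3, -1, -2).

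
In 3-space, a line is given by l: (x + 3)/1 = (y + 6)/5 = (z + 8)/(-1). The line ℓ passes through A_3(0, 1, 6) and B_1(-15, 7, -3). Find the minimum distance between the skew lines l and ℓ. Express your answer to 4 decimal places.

12.7353

l has direction (1, 5, -1) through (-3, -6, -8).
A direction vector for ℓ is B_1 − A_3 = (-15, 6, -9).
Common perpendicular direction n = (1, 5, -1) × (-15, 6, -9) = (-39, 24, 81).
With w = (0, 1, 6) − (-3, -6, -8) = (3, 7, 14), w · n = 1185.
Distance = |w · n| / |n| = |1185| / √8658 ≈ 12.7353.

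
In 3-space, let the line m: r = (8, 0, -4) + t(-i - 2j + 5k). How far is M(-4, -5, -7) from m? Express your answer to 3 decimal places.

Taking (8, 0, -4) on m with direction v = (-1, -2, 5): w = M − (8, 0, -4) = (-12, -5, -3), and w × v = (-31, 63, 19).
Distance = |w × v| / |v| = √5291 / √30 ≈ 13.280.

13.280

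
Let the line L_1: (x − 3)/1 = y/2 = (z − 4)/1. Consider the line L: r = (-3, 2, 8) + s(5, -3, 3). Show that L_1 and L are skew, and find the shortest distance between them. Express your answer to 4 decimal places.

6.4000

L_1 has direction (1, 2, 1) through (3, 0, 4).
Common perpendicular direction n = (1, 2, 1) × (5, -3, 3) = (9, 2, -13).
With w = (-3, 2, 8) − (3, 0, 4) = (-6, 2, 4), w · n = -102.
Since n ≠ 0 the lines are not parallel, and w · n = -102 ≠ 0 so they do not intersect; hence they are skew.
Distance = |w · n| / |n| = |-102| / √254 ≈ 6.4000.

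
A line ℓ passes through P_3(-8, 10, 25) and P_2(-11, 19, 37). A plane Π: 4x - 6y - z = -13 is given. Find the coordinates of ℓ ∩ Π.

(-4, -2, 9)

A direction vector for ℓ is P_2 − P_3 = (-3, 9, 12).
Substitute r = (-8, 10, 25) + t(-3, 9, 12) into the plane: -117 + (-78)t = -13, so t = -4/3.
Intersection: (-8, 10, 25) + (-4/3)·(-3, 9, 12) = (-4, -2, 9).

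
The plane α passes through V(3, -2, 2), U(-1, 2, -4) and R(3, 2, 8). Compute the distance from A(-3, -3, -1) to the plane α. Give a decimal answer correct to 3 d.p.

VU = (-4, 4, -6), VR = (0, 4, 6); a normal to α is VU × VR = (48, 24, -16).
Using V: α has equation 48x + 24y - 16z = 64.
n·A − d = (48)·(-3) + (24)·(-3) + (-16)·(-1) − 64 = -264; |n| = √3136.
Distance = |-264| / √3136 = 264/√3136 ≈ 4.714.

4.714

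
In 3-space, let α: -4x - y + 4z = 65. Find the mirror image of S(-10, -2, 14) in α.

λ = (n·S − d)/|n|² = (98 − 65)/33 = 1.
Reflection = S − 2λn = (-10, -2, 14) − 2·(-4, -1, 4) = (-2, 0, 6).

(-2, 0, 6)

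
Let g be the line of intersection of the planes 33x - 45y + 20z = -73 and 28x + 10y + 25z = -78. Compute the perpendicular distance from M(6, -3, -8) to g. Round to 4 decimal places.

Direction of g: (33, -45, 20) × (28, 10, 25) = (-1325, -265, 1590).
A point on g: solving the two plane equations with x = -6 gives (-6, -1, 4).
Taking (-6, -1, 4) on g with direction v = (-1325, -265, 1590): w = M − (-6, -1, 4) = (12, -2, -12), and w × v = (-6360, -3180, -5830).
Distance = |w × v| / |v| = √84550900 / √4353950 ≈ 4.4067.

4.4067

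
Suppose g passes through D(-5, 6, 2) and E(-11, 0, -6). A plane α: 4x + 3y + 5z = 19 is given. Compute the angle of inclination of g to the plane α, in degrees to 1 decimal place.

83.9

A direction vector for g is E − D = (-6, -6, -8).
sin θ = |n·v| / (|n||v|) = |-82| / (√50 · √136) = 0.99440.
θ ≈ 83.9°.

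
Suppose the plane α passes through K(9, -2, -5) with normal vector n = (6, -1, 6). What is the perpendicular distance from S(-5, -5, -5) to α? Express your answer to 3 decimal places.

α: n·r = n·K gives 6x - y + 6z = 26.
n·S − d = (6)·(-5) + (-1)·(-5) + (6)·(-5) − 26 = -81; |n| = √73.
Distance = |-81| / √73 = 81/√73 ≈ 9.480.

9.480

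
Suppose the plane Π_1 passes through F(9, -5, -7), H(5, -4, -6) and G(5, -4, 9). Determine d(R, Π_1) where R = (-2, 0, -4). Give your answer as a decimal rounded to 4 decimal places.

FH = (-4, 1, 1), FG = (-4, 1, 16); a normal to Π_1 is FH × FG = (15, 60, 0).
Using F: Π_1 has equation 15x + 60y = -165.
n·R − d = (15)·(-2) + (60)·(0) + (0)·(-4) − (-165) = 135; |n| = √3825.
Distance = |135| / √3825 = 135/√3825 ≈ 2.1828.

2.1828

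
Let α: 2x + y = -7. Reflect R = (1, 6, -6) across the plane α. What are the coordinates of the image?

λ = (n·R − d)/|n|² = (8 − (-7))/5 = 3.
Reflection = R − 2λn = (1, 6, -6) − 6·(2, 1, 0) = (-11, 0, -6).

(-11, 0, -6)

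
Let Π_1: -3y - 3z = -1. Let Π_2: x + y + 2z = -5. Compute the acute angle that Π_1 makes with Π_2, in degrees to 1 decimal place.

30.0

cos θ = |n₁·n₂| / (|n₁||n₂|) = |-9| / (√18 · √6).
θ = arccos(0.86603) ≈ 30.0°.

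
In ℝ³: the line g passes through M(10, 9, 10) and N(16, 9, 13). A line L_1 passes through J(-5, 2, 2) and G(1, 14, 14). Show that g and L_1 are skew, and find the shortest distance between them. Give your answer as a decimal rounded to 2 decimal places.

A direction vector for g is N − M = (6, 0, 3).
A direction vector for L_1 is G − J = (6, 12, 12).
Common perpendicular direction n = (6, 0, 3) × (6, 12, 12) = (-36, -54, 72).
With w = (-5, 2, 2) − (10, 9, 10) = (-15, -7, -8), w · n = 342.
Since n ≠ 0 the lines are not parallel, and w · n = 342 ≠ 0 so they do not intersect; hence they are skew.
Distance = |w · n| / |n| = |342| / √9396 ≈ 3.53.

3.53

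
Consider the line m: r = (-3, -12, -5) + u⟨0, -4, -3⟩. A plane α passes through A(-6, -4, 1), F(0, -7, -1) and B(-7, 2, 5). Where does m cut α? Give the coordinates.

(-3, -4, 1)

AF = (6, -3, -2), AB = (-1, 6, 4); a normal to α is AF × AB = (0, -22, 33).
Using A: α has equation -22y + 33z = 121.
Substitute r = (-3, -12, -5) + t(0, -4, -3) into the plane: 99 + (-11)t = 121, so t = -2.
Intersection: (-3, -12, -5) + (-2)·(0, -4, -3) = (-3, -4, 1).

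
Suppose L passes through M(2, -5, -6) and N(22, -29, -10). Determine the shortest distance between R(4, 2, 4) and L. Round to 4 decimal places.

11.1601

A direction vector for L is N − M = (20, -24, -4).
Taking (2, -5, -6) on L with direction v = (20, -24, -4): w = R − (2, -5, -6) = (2, 7, 10), and w × v = (212, 208, -188).
Distance = |w × v| / |v| = √123552 / √992 ≈ 11.1601.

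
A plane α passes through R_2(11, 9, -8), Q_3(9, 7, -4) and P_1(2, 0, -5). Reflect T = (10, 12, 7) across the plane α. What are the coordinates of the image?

(14, 8, 7)

R_2Q_3 = (-2, -2, 4), R_2P_1 = (-9, -9, 3); a normal to α is R_2Q_3 × R_2P_1 = (30, -30, 0).
Using R_2: α has equation 30x - 30y = 60.
λ = (n·T − d)/|n|² = (-60 − 60)/1800 = -1/15.
Reflection = T − 2λn = (10, 12, 7) − (-2/15)·(30, -30, 0) = (14, 8, 7).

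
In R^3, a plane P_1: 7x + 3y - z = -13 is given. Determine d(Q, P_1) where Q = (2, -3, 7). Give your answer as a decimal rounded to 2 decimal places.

n·Q − d = (7)·(2) + (3)·(-3) + (-1)·(7) − (-13) = 11; |n| = √59.
Distance = |11| / √59 = 11/√59 ≈ 1.43.

1.43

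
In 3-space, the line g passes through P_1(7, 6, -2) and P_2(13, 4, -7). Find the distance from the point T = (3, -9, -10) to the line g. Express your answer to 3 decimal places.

A direction vector for g is P_2 − P_1 = (6, -2, -5).
Taking (7, 6, -2) on g with direction v = (6, -2, -5): w = T − (7, 6, -2) = (-4, -15, -8), and w × v = (59, -68, 98).
Distance = |w × v| / |v| = √17709 / √65 ≈ 16.506.

16.506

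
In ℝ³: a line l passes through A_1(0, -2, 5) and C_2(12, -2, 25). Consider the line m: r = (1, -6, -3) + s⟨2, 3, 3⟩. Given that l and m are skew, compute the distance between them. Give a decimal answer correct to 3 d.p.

5.194

A direction vector for l is C_2 − A_1 = (12, 0, 20).
Common perpendicular direction n = (12, 0, 20) × (2, 3, 3) = (-60, 4, 36).
With w = (1, -6, -3) − (0, -2, 5) = (1, -4, -8), w · n = -364.
Distance = |w · n| / |n| = |-364| / √4912 ≈ 5.194.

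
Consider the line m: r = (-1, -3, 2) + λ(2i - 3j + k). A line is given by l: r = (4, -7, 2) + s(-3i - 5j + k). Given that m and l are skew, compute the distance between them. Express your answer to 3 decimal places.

Common perpendicular direction n = (2, -3, 1) × (-3, -5, 1) = (2, -5, -19).
With w = (4, -7, 2) − (-1, -3, 2) = (5, -4, 0), w · n = 30.
Distance = |w · n| / |n| = |30| / √390 ≈ 1.519.

1.519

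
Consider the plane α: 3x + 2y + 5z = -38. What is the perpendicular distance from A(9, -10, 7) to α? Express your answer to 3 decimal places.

12.978

n·A − d = (3)·(9) + (2)·(-10) + (5)·(7) − (-38) = 80; |n| = √38.
Distance = |80| / √38 = 80/√38 ≈ 12.978.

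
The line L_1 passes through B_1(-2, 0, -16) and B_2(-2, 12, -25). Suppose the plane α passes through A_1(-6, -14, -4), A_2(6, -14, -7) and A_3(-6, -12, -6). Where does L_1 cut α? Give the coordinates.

A direction vector for L_1 is B_2 − B_1 = (0, 12, -9).
A_1A_2 = (12, 0, -3), A_1A_3 = (0, 2, -2); a normal to α is A_1A_2 × A_1A_3 = (6, 24, 24).
Using A_1: α has equation 6x + 24y + 24z = -468.
Substitute r = (-2, 0, -16) + t(0, 12, -9) into the plane: -396 + 72t = -468, so t = -1.
Intersection: (-2, 0, -16) + (-1)·(0, 12, -9) = (-2, -12, -7).

(-2, -12, -7)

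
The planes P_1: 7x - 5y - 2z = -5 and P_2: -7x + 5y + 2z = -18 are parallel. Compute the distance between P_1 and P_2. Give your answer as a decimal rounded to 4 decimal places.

2.6042

Rescale P_2 by 1/(-1): 7x - 5y - 2z = 18. Then distance = |-5 − 18| / √78 ≈ 2.6042.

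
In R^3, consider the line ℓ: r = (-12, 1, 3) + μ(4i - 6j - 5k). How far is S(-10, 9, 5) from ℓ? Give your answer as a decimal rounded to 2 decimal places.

Taking (-12, 1, 3) on ℓ with direction v = (4, -6, -5): w = S − (-12, 1, 3) = (2, 8, 2), and w × v = (-28, 18, -44).
Distance = |w × v| / |v| = √3044 / √77 ≈ 6.29.

6.29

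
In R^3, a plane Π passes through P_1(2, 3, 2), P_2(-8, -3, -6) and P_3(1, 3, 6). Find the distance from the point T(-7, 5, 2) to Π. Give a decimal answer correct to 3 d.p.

5.778

P_1P_2 = (-10, -6, -8), P_1P_3 = (-1, 0, 4); a normal to Π is P_1P_2 × P_1P_3 = (-24, 48, -6).
Using P_1: Π has equation -24x + 48y - 6z = 84.
n·T − d = (-24)·(-7) + (48)·(5) + (-6)·(2) − 84 = 312; |n| = √2916.
Distance = |312| / √2916 = 312/√2916 ≈ 5.778.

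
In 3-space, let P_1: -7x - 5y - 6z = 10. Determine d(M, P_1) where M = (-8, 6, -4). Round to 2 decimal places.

3.81

n·M − d = (-7)·(-8) + (-5)·(6) + (-6)·(-4) − 10 = 40; |n| = √110.
Distance = |40| / √110 = 40/√110 ≈ 3.81.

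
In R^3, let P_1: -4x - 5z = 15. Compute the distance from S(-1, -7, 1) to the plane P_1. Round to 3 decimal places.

n·S − d = (-4)·(-1) + (0)·(-7) + (-5)·(1) − 15 = -16; |n| = √41.
Distance = |-16| / √41 = 16/√41 ≈ 2.499.

2.499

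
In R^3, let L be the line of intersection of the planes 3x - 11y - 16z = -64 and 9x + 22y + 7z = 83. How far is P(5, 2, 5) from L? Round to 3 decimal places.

Direction of L: (3, -11, -16) × (9, 22, 7) = (275, -165, 165).
A point on L: solving the two plane equations with x = -3 gives (-3, 5, 0).
Taking (-3, 5, 0) on L with direction v = (275, -165, 165): w = P − (-3, 5, 0) = (8, -3, 5), and w × v = (330, 55, -495).
Distance = |w × v| / |v| = √356950 / √130075 ≈ 1.657.

1.657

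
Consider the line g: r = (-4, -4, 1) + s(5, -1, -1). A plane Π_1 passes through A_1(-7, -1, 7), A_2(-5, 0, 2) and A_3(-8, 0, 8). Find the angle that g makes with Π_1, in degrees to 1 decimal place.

A_1A_2 = (2, 1, -5), A_1A_3 = (-1, 1, 1); a normal to Π_1 is A_1A_2 × A_1A_3 = (6, 3, 3).
Using A_1: Π_1 has equation 6x + 3y + 3z = -24.
sin θ = |n·v| / (|n||v|) = |24| / (√54 · √27) = 0.62854.
θ ≈ 38.9°.

38.9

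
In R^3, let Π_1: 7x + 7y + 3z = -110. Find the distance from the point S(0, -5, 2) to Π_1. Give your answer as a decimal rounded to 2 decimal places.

7.83

n·S − d = (7)·(0) + (7)·(-5) + (3)·(2) − (-110) = 81; |n| = √107.
Distance = |81| / √107 = 81/√107 ≈ 7.83.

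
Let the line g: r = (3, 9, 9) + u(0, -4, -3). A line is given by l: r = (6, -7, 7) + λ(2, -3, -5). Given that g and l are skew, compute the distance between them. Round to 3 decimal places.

Common perpendicular direction n = (0, -4, -3) × (2, -3, -5) = (11, -6, 8).
With w = (6, -7, 7) − (3, 9, 9) = (3, -16, -2), w · n = 113.
Distance = |w · n| / |n| = |113| / √221 ≈ 7.601.

7.601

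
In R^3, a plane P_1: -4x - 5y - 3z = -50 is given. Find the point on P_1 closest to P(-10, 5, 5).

Foot = P − λn with λ = (n·P − d)/|n|² = (0 − (-50))/50 = 1.
Foot = (-10, 5, 5) − 1·(-4, -5, -3) = (-6, 10, 8).

(-6, 10, 8)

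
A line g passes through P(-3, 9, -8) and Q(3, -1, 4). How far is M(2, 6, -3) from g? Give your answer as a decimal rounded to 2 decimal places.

A direction vector for g is Q − P = (6, -10, 12).
Taking (-3, 9, -8) on g with direction v = (6, -10, 12): w = M − (-3, 9, -8) = (5, -3, 5), and w × v = (14, -30, -32).
Distance = |w × v| / |v| = √2120 / √280 ≈ 2.75.

2.75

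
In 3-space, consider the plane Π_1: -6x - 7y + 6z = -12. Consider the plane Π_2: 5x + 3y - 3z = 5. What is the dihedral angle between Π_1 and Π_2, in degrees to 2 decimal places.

16.95

cos θ = |n₁·n₂| / (|n₁||n₂|) = |-69| / (√121 · √43).
θ = arccos(0.95658) ≈ 16.95°.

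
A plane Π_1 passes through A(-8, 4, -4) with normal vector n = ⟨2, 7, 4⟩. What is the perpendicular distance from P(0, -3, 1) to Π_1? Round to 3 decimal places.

1.565

Π_1: n·r = n·A gives 2x + 7y + 4z = -4.
n·P − d = (2)·(0) + (7)·(-3) + (4)·(1) − (-4) = -13; |n| = √69.
Distance = |-13| / √69 = 13/√69 ≈ 1.565.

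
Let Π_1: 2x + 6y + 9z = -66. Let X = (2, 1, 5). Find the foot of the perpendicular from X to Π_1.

Foot = X − λn with λ = (n·X − d)/|n|² = (55 − (-66))/121 = 1.
Foot = (2, 1, 5) − 1·(2, 6, 9) = (0, -5, -4).

(0, -5, -4)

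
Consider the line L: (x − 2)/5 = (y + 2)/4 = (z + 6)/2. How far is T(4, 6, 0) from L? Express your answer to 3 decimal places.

6.261

L has direction (5, 4, 2) through (2, -2, -6).
Taking (2, -2, -6) on L with direction v = (5, 4, 2): w = T − (2, -2, -6) = (2, 8, 6), and w × v = (-8, 26, -32).
Distance = |w × v| / |v| = √1764 / √45 ≈ 6.261.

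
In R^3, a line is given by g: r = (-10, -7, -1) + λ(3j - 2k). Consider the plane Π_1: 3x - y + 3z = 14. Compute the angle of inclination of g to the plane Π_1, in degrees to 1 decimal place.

34.9

sin θ = |n·v| / (|n||v|) = |-9| / (√19 · √13) = 0.57266.
θ ≈ 34.9°.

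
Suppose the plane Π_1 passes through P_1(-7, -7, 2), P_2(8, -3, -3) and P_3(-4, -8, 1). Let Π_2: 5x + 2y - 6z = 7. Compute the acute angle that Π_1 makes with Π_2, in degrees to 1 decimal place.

P_1P_2 = (15, 4, -5), P_1P_3 = (3, -1, -1); a normal to Π_1 is P_1P_2 × P_1P_3 = (-9, 0, -27).
Using P_1: Π_1 has equation -9x - 27z = 9.
cos θ = |n₁·n₂| / (|n₁||n₂|) = |117| / (√810 · √65).
θ = arccos(0.50990) ≈ 59.3°.

59.3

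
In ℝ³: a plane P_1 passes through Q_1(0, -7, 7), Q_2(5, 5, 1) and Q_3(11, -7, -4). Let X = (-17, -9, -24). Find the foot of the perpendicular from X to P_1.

(7, -7, 0)

Q_1Q_2 = (5, 12, -6), Q_1Q_3 = (11, 0, -11); a normal to P_1 is Q_1Q_2 × Q_1Q_3 = (-132, -11, -132).
Using Q_1: P_1 has equation -132x - 11y - 132z = -847.
Foot = X − λn with λ = (n·X − d)/|n|² = (5511 − (-847))/34969 = 2/11.
Foot = (-17, -9, -24) − (2/11)·(-132, -11, -132) = (7, -7, 0).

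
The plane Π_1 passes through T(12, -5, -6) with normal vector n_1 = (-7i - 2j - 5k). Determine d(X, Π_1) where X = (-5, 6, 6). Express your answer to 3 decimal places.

Π_1: n_1·r = n_1·T gives -7x - 2y - 5z = -44.
n·X − d = (-7)·(-5) + (-2)·(6) + (-5)·(6) − (-44) = 37; |n| = √78.
Distance = |37| / √78 = 37/√78 ≈ 4.189.

4.189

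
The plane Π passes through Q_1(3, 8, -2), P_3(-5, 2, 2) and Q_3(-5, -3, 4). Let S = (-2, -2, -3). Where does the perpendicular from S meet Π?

Q_1P_3 = (-8, -6, 4), Q_1Q_3 = (-8, -11, 6); a normal to Π is Q_1P_3 × Q_1Q_3 = (8, 16, 40).
Using Q_1: Π has equation 8x + 16y + 40z = 72.
Foot = S − λn with λ = (n·S − d)/|n|² = (-168 − 72)/1920 = -1/8.
Foot = (-2, -2, -3) − (-1/8)·(8, 16, 40) = (-1, 0, 2).

(-1, 0, 2)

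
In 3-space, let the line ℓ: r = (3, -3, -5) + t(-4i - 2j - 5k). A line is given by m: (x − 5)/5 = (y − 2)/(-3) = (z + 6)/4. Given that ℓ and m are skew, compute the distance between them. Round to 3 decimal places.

m has direction (5, -3, 4) through (5, 2, -6).
Common perpendicular direction n = (-4, -2, -5) × (5, -3, 4) = (-23, -9, 22).
With w = (5, 2, -6) − (3, -3, -5) = (2, 5, -1), w · n = -113.
Distance = |w · n| / |n| = |-113| / √1094 ≈ 3.416.

3.416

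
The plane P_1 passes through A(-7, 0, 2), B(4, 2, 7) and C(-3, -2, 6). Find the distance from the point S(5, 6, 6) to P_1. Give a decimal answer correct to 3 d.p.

AB = (11, 2, 5), AC = (4, -2, 4); a normal to P_1 is AB × AC = (18, -24, -30).
Using A: P_1 has equation 18x - 24y - 30z = -186.
n·S − d = (18)·(5) + (-24)·(6) + (-30)·(6) − (-186) = -48; |n| = √1800.
Distance = |-48| / √1800 = 48/√1800 ≈ 1.131.

1.131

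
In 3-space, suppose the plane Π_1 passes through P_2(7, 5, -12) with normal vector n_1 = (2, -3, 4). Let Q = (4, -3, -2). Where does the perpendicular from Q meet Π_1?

(0, 3, -10)

Π_1: n_1·r = n_1·P_2 gives 2x - 3y + 4z = -49.
Foot = Q − λn with λ = (n·Q − d)/|n|² = (9 − (-49))/29 = 2.
Foot = (4, -3, -2) − 2·(2, -3, 4) = (0, 3, -10).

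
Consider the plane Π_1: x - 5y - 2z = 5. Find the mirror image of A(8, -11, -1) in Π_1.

λ = (n·A − d)/|n|² = (65 − 5)/30 = 2.
Reflection = A − 2λn = (8, -11, -1) − 4·(1, -5, -2) = (4, 9, 7).

(4, 9, 7)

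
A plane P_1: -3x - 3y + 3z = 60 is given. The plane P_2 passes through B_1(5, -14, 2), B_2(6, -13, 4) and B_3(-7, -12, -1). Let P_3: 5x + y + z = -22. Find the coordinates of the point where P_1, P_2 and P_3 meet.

(-5, -6, 9)

B_1B_2 = (1, 1, 2), B_1B_3 = (-12, 2, -3); a normal to P_2 is B_1B_2 × B_1B_3 = (-7, -21, 14).
Using B_1: P_2 has equation -7x - 21y + 14z = 287.
Solving the 3×3 linear system -3x - 3y + 3z = 60, -7x - 21y + 14z = 287, 5x + y + z = -22 (e.g. by elimination or Cramer's rule, determinant = 168) gives (-5, -6, 9).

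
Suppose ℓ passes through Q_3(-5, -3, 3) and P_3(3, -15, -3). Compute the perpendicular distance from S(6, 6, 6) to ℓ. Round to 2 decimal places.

A direction vector for ℓ is P_3 − Q_3 = (8, -12, -6).
Taking (-5, -3, 3) on ℓ with direction v = (8, -12, -6): w = S − (-5, -3, 3) = (11, 9, 3), and w × v = (-18, 90, -204).
Distance = |w × v| / |v| = √50040 / √244 ≈ 14.32.

14.32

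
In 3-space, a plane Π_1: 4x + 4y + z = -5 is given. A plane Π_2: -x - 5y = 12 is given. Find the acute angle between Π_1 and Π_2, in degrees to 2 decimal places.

cos θ = |n₁·n₂| / (|n₁||n₂|) = |-24| / (√33 · √26).
θ = arccos(0.81935) ≈ 34.98°.

34.98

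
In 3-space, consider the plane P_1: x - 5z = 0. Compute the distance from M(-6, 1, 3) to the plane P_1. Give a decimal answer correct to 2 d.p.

n·M − d = (1)·(-6) + (0)·(1) + (-5)·(3) − 0 = -21; |n| = √26.
Distance = |-21| / √26 = 21/√26 ≈ 4.12.

4.12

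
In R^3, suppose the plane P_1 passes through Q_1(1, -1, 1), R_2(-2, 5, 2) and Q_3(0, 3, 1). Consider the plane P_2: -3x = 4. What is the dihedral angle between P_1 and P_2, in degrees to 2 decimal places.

Q_1R_2 = (-3, 6, 1), Q_1Q_3 = (-1, 4, 0); a normal to P_1 is Q_1R_2 × Q_1Q_3 = (-4, -1, -6).
Using Q_1: P_1 has equation -4x - y - 6z = -9.
cos θ = |n₁·n₂| / (|n₁||n₂|) = |12| / (√53 · √9).
θ = arccos(0.54944) ≈ 56.67°.

56.67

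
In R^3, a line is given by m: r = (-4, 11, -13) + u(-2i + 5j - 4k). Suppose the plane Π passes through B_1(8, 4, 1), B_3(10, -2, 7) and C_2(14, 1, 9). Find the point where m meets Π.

(0, 1, -5)

B_1B_3 = (2, -6, 6), B_1C_2 = (6, -3, 8); a normal to Π is B_1B_3 × B_1C_2 = (-30, 20, 30).
Using B_1: Π has equation -30x + 20y + 30z = -130.
Substitute r = (-4, 11, -13) + t(-2, 5, -4) into the plane: -50 + 40t = -130, so t = -2.
Intersection: (-4, 11, -13) + (-2)·(-2, 5, -4) = (0, 1, -5).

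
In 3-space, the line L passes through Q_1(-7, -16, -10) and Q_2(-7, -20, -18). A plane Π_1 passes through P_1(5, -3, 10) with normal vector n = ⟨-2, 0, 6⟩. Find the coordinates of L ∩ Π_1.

(-7, -8, 6)

A direction vector for L is Q_2 − Q_1 = (0, -4, -8).
Π_1: n·r = n·P_1 gives -2x + 6z = 50.
Substitute r = (-7, -16, -10) + t(0, -4, -8) into the plane: -46 + (-48)t = 50, so t = -2.
Intersection: (-7, -16, -10) + (-2)·(0, -4, -8) = (-7, -8, 6).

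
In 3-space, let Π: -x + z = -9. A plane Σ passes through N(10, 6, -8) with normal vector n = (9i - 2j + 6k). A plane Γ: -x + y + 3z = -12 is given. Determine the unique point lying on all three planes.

(6, 3, -3)

Σ: n·r = n·N gives 9x - 2y + 6z = 30.
Solving the 3×3 linear system -x + z = -9, 9x - 2y + 6z = 30, -x + y + 3z = -12 (e.g. by elimination or Cramer's rule, determinant = 19) gives (6, 3, -3).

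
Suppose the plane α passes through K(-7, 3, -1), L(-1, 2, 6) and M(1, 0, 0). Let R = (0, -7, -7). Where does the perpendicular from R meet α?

KL = (6, -1, 7), KM = (8, -3, 1); a normal to α is KL × KM = (20, 50, -10).
Using K: α has equation 20x + 50y - 10z = 20.
Foot = R − λn with λ = (n·R − d)/|n|² = (-280 − 20)/3000 = -1/10.
Foot = (0, -7, -7) − (-1/10)·(20, 50, -10) = (2, -2, -8).

(2, -2, -8)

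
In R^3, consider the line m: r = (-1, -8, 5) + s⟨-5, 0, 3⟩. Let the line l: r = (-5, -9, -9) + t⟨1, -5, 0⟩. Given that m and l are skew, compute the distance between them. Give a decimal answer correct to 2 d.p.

Common perpendicular direction n = (-5, 0, 3) × (1, -5, 0) = (15, 3, 25).
With w = (-5, -9, -9) − (-1, -8, 5) = (-4, -1, -14), w · n = -413.
Distance = |w · n| / |n| = |-413| / √859 ≈ 14.09.

14.09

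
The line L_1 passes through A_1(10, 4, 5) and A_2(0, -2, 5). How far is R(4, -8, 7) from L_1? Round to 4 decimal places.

7.4755

A direction vector for L_1 is A_2 − A_1 = (-10, -6, 0).
Taking (10, 4, 5) on L_1 with direction v = (-10, -6, 0): w = R − (10, 4, 5) = (-6, -12, 2), and w × v = (12, -20, -84).
Distance = |w × v| / |v| = √7600 / √136 ≈ 7.4755.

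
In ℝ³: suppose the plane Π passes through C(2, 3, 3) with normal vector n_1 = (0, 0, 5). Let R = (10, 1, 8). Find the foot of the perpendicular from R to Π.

(10, 1, 3)

Π: n_1·r = n_1·C gives 5z = 15.
Foot = R − λn with λ = (n·R − d)/|n|² = (40 − 15)/25 = 1.
Foot = (10, 1, 8) − 1·(0, 0, 5) = (10, 1, 3).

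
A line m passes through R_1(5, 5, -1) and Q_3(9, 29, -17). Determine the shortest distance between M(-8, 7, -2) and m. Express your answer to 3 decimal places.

13.184

A direction vector for m is Q_3 − R_1 = (4, 24, -16).
Taking (5, 5, -1) on m with direction v = (4, 24, -16): w = M − (5, 5, -1) = (-13, 2, -1), and w × v = (-8, -212, -320).
Distance = |w × v| / |v| = √147408 / √848 ≈ 13.184.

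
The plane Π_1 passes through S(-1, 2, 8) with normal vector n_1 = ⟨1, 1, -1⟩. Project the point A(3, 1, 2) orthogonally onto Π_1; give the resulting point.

(0, -2, 5)

Π_1: n_1·r = n_1·S gives x + y - z = -7.
Foot = A − λn with λ = (n·A − d)/|n|² = (2 − (-7))/3 = 3.
Foot = (3, 1, 2) − 3·(1, 1, -1) = (0, -2, 5).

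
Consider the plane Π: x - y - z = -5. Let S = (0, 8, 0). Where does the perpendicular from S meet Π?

Foot = S − λn with λ = (n·S − d)/|n|² = (-8 − (-5))/3 = -1.
Foot = (0, 8, 0) − (-1)·(1, -1, -1) = (1, 7, -1).

(1, 7, -1)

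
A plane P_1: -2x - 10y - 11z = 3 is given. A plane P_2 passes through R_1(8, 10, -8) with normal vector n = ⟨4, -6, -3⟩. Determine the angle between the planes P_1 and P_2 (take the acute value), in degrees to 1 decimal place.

P_2: n·r = n·R_1 gives 4x - 6y - 3z = -4.
cos θ = |n₁·n₂| / (|n₁||n₂|) = |85| / (√225 · √61).
θ = arccos(0.72554) ≈ 43.5°.

43.5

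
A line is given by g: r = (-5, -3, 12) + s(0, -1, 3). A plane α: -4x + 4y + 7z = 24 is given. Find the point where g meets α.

Substitute r = (-5, -3, 12) + t(0, -1, 3) into the plane: 92 + 17t = 24, so t = -4.
Intersection: (-5, -3, 12) + (-4)·(0, -1, 3) = (-5, 1, 0).

(-5, 1, 0)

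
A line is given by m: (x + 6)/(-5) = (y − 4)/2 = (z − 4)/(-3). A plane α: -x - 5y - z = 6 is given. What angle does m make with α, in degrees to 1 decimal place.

m has direction (-5, 2, -3) through (-6, 4, 4).
sin θ = |n·v| / (|n||v|) = |-2| / (√27 · √38) = 0.06244.
θ ≈ 3.6°.

3.6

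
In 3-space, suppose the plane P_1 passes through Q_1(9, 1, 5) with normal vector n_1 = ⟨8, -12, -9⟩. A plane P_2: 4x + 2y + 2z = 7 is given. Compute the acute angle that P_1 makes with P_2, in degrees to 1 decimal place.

P_1: n_1·r = n_1·Q_1 gives 8x - 12y - 9z = 15.
cos θ = |n₁·n₂| / (|n₁||n₂|) = |-10| / (√289 · √24).
θ = arccos(0.12007) ≈ 83.1°.

83.1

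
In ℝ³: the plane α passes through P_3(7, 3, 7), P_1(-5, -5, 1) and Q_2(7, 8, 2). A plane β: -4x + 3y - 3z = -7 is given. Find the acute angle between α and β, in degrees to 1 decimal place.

64.1

P_3P_1 = (-12, -8, -6), P_3Q_2 = (0, 5, -5); a normal to α is P_3P_1 × P_3Q_2 = (70, -60, -60).
Using P_3: α has equation 70x - 60y - 60z = -110.
cos θ = |n₁·n₂| / (|n₁||n₂|) = |-280| / (√12100 · √34).
θ = arccos(0.43654) ≈ 64.1°.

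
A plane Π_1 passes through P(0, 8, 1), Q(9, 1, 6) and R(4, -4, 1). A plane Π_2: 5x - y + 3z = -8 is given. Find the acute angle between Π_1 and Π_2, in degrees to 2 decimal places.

86.20

PQ = (9, -7, 5), PR = (4, -12, 0); a normal to Π_1 is PQ × PR = (60, 20, -80).
Using P: Π_1 has equation 60x + 20y - 80z = 80.
cos θ = |n₁·n₂| / (|n₁||n₂|) = |40| / (√10400 · √35).
θ = arccos(0.06630) ≈ 86.20°.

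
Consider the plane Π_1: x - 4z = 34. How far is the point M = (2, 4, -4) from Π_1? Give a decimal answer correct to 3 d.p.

3.881

n·M − d = (1)·(2) + (0)·(4) + (-4)·(-4) − 34 = -16; |n| = √17.
Distance = |-16| / √17 = 16/√17 ≈ 3.881.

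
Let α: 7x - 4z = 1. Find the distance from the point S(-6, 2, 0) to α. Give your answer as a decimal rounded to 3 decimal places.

5.333

n·S − d = (7)·(-6) + (0)·(2) + (-4)·(0) − 1 = -43; |n| = √65.
Distance = |-43| / √65 = 43/√65 ≈ 5.333.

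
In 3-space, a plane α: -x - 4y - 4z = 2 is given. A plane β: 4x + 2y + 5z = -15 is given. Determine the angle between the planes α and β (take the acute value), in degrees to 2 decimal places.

33.86

cos θ = |n₁·n₂| / (|n₁||n₂|) = |-32| / (√33 · √45).
θ = arccos(0.83040) ≈ 33.86°.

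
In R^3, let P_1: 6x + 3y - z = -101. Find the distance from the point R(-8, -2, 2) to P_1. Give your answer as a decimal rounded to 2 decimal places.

6.63

n·R − d = (6)·(-8) + (3)·(-2) + (-1)·(2) − (-101) = 45; |n| = √46.
Distance = |45| / √46 = 45/√46 ≈ 6.63.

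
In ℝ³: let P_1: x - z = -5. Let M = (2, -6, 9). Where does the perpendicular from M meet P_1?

Foot = M − λn with λ = (n·M − d)/|n|² = (-7 − (-5))/2 = -1.
Foot = (2, -6, 9) − (-1)·(1, 0, -1) = (3, -6, 8).

(3, -6, 8)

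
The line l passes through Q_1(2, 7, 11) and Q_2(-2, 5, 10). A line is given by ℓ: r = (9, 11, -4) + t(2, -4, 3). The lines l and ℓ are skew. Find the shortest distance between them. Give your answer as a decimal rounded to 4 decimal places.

13.4722

A direction vector for l is Q_2 − Q_1 = (-4, -2, -1).
Common perpendicular direction n = (-4, -2, -1) × (2, -4, 3) = (-10, 10, 20).
With w = (9, 11, -4) − (2, 7, 11) = (7, 4, -15), w · n = -330.
Distance = |w · n| / |n| = |-330| / √600 ≈ 13.4722.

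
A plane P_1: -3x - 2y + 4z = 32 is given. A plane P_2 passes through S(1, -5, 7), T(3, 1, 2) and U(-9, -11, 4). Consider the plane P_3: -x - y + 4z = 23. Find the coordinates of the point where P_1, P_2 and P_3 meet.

(-2, -5, 4)

ST = (2, 6, -5), SU = (-10, -6, -3); a normal to P_2 is ST × SU = (-48, 56, 48).
Using S: P_2 has equation -48x + 56y + 48z = 8.
Solving the 3×3 linear system -3x - 2y + 4z = 32, -48x + 56y + 48z = 8, -x - y + 4z = 23 (e.g. by elimination or Cramer's rule, determinant = -688) gives (-2, -5, 4).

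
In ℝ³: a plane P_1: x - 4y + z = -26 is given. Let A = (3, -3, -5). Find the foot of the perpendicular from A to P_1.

Foot = A − λn with λ = (n·A − d)/|n|² = (10 − (-26))/18 = 2.
Foot = (3, -3, -5) − 2·(1, -4, 1) = (1, 5, -7).

(1, 5, -7)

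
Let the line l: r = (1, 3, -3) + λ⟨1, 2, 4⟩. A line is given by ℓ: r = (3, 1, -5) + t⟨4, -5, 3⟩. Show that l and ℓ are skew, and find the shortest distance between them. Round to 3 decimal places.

1.633

Common perpendicular direction n = (1, 2, 4) × (4, -5, 3) = (26, 13, -13).
With w = (3, 1, -5) − (1, 3, -3) = (2, -2, -2), w · n = 52.
Since n ≠ 0 the lines are not parallel, and w · n = 52 ≠ 0 so they do not intersect; hence they are skew.
Distance = |w · n| / |n| = |52| / √1014 ≈ 1.633.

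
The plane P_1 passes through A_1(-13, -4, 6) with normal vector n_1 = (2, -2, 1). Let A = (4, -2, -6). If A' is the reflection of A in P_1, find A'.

P_1: n_1·r = n_1·A_1 gives 2x - 2y + z = -12.
λ = (n·A − d)/|n|² = (6 − (-12))/9 = 2.
Reflection = A − 2λn = (4, -2, -6) − 4·(2, -2, 1) = (-4, 6, -10).

(-4, 6, -10)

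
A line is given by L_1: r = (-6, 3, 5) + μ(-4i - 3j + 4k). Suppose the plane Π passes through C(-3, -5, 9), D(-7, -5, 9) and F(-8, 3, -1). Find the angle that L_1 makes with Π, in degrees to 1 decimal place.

1.4

CD = (-4, 0, 0), CF = (-5, 8, -10); a normal to Π is CD × CF = (0, -40, -32).
Using C: Π has equation -40y - 32z = -88.
sin θ = |n·v| / (|n||v|) = |-8| / (√2624 · √41) = 0.02439.
θ ≈ 1.4°.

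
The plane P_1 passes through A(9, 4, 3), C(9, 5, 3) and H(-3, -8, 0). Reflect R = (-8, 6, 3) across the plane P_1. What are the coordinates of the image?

AC = (0, 1, 0), AH = (-12, -12, -3); a normal to P_1 is AC × AH = (-3, 0, 12).
Using A: P_1 has equation -3x + 12z = 9.
λ = (n·R − d)/|n|² = (60 − 9)/153 = 1/3.
Reflection = R − 2λn = (-8, 6, 3) − (2/3)·(-3, 0, 12) = (-6, 6, -5).

(-6, 6, -5)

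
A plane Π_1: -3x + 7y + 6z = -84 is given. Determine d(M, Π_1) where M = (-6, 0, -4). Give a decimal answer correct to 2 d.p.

n·M − d = (-3)·(-6) + (7)·(0) + (6)·(-4) − (-84) = 78; |n| = √94.
Distance = |78| / √94 = 78/√94 ≈ 8.05.

8.05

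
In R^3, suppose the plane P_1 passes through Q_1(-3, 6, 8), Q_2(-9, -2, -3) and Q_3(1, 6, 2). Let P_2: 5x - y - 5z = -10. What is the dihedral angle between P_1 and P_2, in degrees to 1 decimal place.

Q_1Q_2 = (-6, -8, -11), Q_1Q_3 = (4, 0, -6); a normal to P_1 is Q_1Q_2 × Q_1Q_3 = (48, -80, 32).
Using Q_1: P_1 has equation 48x - 80y + 32z = -368.
cos θ = |n₁·n₂| / (|n₁||n₂|) = |160| / (√9728 · √51).
θ = arccos(0.22716) ≈ 76.9°.

76.9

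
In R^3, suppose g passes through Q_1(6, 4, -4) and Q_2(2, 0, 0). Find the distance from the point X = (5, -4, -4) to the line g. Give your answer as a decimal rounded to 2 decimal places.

A direction vector for g is Q_2 − Q_1 = (-4, -4, 4).
Taking (6, 4, -4) on g with direction v = (-4, -4, 4): w = X − (6, 4, -4) = (-1, -8, 0), and w × v = (-32, 4, -28).
Distance = |w × v| / |v| = √1824 / √48 ≈ 6.16.

6.16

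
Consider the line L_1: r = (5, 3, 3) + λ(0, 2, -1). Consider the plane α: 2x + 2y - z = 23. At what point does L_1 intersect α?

(5, 7, 1)

Substitute r = (5, 3, 3) + t(0, 2, -1) into the plane: 13 + 5t = 23, so t = 2.
Intersection: (5, 3, 3) + 2·(0, 2, -1) = (5, 7, 1).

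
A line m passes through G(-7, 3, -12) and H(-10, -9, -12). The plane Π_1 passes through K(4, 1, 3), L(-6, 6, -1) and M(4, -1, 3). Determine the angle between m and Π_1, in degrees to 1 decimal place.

5.2

A direction vector for m is H − G = (-3, -12, 0).
KL = (-10, 5, -4), KM = (0, -2, 0); a normal to Π_1 is KL × KM = (-8, 0, 20).
Using K: Π_1 has equation -8x + 20z = 28.
sin θ = |n·v| / (|n||v|) = |24| / (√464 · √153) = 0.09008.
θ ≈ 5.2°.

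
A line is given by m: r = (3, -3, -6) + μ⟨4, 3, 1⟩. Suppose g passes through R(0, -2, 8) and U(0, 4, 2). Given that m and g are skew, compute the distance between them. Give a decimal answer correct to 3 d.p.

10.392

A direction vector for g is U − R = (0, 6, -6).
Common perpendicular direction n = (4, 3, 1) × (0, 6, -6) = (-24, 24, 24).
With w = (0, -2, 8) − (3, -3, -6) = (-3, 1, 14), w · n = 432.
Distance = |w · n| / |n| = |432| / √1728 ≈ 10.392.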